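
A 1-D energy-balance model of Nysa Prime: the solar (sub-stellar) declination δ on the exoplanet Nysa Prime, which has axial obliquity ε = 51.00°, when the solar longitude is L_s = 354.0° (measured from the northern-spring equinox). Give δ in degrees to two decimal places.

δ = -4.66°

sin δ = sin ε · sin L_s = sin 51.00° × sin 354.0° = -0.081234.
δ = arcsin(-0.081234) = -4.66°.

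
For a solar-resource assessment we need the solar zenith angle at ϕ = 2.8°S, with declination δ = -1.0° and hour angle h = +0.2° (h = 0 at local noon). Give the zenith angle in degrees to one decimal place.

θ_z = 1.8°

cos θ_z = sin ϕ sin δ + cos ϕ cos δ cos h = 0.000853 + 0.998648 = 0.999501.
θ_z = arccos(0.999501) = 1.8°.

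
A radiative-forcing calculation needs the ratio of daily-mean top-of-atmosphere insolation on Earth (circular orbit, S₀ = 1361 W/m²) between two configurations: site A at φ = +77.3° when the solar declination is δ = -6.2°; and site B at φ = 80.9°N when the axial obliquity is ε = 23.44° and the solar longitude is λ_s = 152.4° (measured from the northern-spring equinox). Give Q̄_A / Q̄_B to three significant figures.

— Configuration A (φ=+77.3°):
cos H₀ = −tan(+77.3°) tan(-6.200°) = 0.4821, H₀ = 1.0678 rad.
Bracket: H₀ sin φ sin δ + cos φ cos δ sin H₀ = 1.0678×0.97553×-0.10800 + 0.21985×0.99415×0.87614 = -0.112500 + 0.191493 = 0.078993.
Q̄ = (S₀/π) × [bracket] = (1361/π) × 0.078993 = 34.221 W/m².
— Configuration B (φ=+80.9°):
Solar declination: sin δ = sin ε · sin λ_s = sin 23.44° × sin 152.4° = 0.18429, so δ = +10.620°.
cos H₀ = −tan(+80.9°) tan(+10.620°) = -1.1706 ≤ −1 ⇒ polar day, H₀ = π.
Bracket: H₀ sin φ sin δ + cos φ cos δ sin H₀ = 3.1416×0.98741×0.18429 + 0.15816×0.98287×0.00000 = 0.571676 + 0.000000 = 0.571676.
Q̄ = (S₀/π) × [bracket] = (1361/π) × 0.571676 = 247.66 W/m².
Ratio Q̄_A / Q̄_B = 34.221 / 247.66 = 0.1382.

Q̄_A / Q̄_B ≈ 0.138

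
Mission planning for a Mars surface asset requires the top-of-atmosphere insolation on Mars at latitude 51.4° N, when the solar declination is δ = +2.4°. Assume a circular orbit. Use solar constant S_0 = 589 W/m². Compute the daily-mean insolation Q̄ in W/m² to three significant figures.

Q̄ ≈ 127 W/m²

cos h₀ = −tan(+51.4°) tan(+2.400°) = -0.0525, h₀ = 1.6233 rad.
Bracket: h₀ sin ϕ sin δ + cos ϕ cos δ sin h₀ = 1.6233×0.78152×0.04188 + 0.62388×0.99912×0.99862 = 0.053131 + 0.622471 = 0.675602.
Q̄ = (S_0/π) × [bracket] = (589/π) × 0.675602 = 126.7 W/m².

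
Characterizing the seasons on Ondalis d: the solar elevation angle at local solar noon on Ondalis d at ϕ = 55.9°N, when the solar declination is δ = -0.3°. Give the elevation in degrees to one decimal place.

At local noon the hour angle is zero, so the zenith angle equals |ϕ − δ| = |+55.9° − (-0.300°)| = 56.200°.
Elevation = 90° − 56.200° = 33.8°.

33.8°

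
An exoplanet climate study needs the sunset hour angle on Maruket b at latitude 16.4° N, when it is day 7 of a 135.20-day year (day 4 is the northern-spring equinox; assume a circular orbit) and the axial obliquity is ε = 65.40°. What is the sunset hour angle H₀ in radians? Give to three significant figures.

H₀ = 1.61 rad

Solar longitude: λ_s = 360° × (7 − 4)/135.20 = 7.988°.
sin δ = sin 65.40° × sin 7.988° = 0.12636, so δ = +7.259°.
cos H₀ = −tan φ · tan δ = −tan(+16.4°) × tan(+7.259°) = -0.0375, so H₀ = 1.6083 rad = 92.15°.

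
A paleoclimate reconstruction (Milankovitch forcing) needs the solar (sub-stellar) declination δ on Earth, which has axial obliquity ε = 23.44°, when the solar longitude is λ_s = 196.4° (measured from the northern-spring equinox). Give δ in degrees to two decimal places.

δ = -6.45°

sin δ = sin ε · sin λ_s = sin 23.44° × sin 196.4° = -0.112312.
δ = arcsin(-0.112312) = -6.45°.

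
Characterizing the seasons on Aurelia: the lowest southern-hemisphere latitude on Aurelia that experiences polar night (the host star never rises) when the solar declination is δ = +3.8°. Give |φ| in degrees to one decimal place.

|φ| = 86.2°

Polar night requires cos H₀ = −tan φ tan δ ≥ 1, i.e. tan φ tan δ ≤ −1.
The boundary is |tan φ| · |tan δ| = 1, so |φ| = 90° − |δ| = 90° − 3.8° = 86.2° in the southern hemisphere.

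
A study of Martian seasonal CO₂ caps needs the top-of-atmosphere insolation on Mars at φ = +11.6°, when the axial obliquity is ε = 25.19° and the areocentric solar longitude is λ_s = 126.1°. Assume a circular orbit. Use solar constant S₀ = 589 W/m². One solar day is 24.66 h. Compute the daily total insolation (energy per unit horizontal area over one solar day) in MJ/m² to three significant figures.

sin δ = sin 25.19° × sin 126.1° = 0.34390, so δ = +20.115°.
cos H₀ = −tan(+11.6°) tan(+20.115°) = -0.0752, H₀ = 1.6460 rad.
Bracket: H₀ sin φ sin δ + cos φ cos δ sin H₀ = 1.6460×0.20108×0.34390 + 0.97958×0.93901×0.99717 = 0.113823 + 0.917232 = 1.031055.
Q̄ = (S₀/π) × [bracket] = (589/π) × 1.031055 = 193.31 W/m².
Daily total = Q̄ × 24.66 h × 3600 s/h = 193.31 × 24.66 × 3600 / 10⁶ = 17.16 MJ/m².

17.2 MJ/m²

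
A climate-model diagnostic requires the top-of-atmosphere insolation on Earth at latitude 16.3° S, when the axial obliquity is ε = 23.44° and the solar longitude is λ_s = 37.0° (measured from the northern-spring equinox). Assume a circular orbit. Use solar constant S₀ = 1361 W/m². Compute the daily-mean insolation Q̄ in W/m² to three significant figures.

Q̄ ≈ 359 W/m²

Solar declination: sin δ = sin ε · sin λ_s = sin 23.44° × sin 37.0° = 0.23940, so δ = +13.851°.
cos H₀ = −tan(-16.3°) tan(+13.851°) = 0.0721, H₀ = 1.4986 rad.
Bracket: H₀ sin φ sin δ + cos φ cos δ sin H₀ = 1.4986×-0.28067×0.23940 + 0.95981×0.97092×0.99740 = -0.100695 + 0.929476 = 0.828781.
Q̄ = (S₀/π) × [bracket] = (1361/π) × 0.828781 = 359.0 W/m².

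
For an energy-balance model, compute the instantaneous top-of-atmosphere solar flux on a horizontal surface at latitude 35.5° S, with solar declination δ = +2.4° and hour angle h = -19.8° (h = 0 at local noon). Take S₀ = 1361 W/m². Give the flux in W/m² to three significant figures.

1.01e+03 W/m²

cos θ_z = sin φ sin δ + cos φ cos δ cos h = -0.024317 + 0.765314 = 0.740997.
Flux = S₀ · cos θ_z = 1361 × 0.740997 = 1008 W/m².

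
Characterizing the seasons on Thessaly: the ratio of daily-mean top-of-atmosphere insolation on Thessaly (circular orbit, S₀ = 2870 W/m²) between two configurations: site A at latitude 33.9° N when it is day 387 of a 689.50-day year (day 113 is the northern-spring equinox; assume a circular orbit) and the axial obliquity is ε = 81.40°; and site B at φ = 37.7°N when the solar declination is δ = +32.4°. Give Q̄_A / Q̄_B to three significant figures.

— Configuration A (φ=+33.9°):
Solar longitude: λ_s = 360° × (387 − 113)/689.50 = 143.060°.
sin δ = sin 81.40° × sin 143.060° = 0.59422, so δ = +36.457°.
cos H₀ = −tan(+33.9°) tan(+36.457°) = -0.4965, H₀ = 2.0903 rad.
Bracket: H₀ sin φ sin δ + cos φ cos δ sin H₀ = 2.0903×0.55775×0.59422 + 0.83001×0.80430×0.86806 = 0.692780 + 0.579497 = 1.272277.
Q̄ = (S₀/π) × [bracket] = (2870/π) × 1.272277 = 1162.3 W/m².
— Configuration B (φ=+37.7°):
cos H₀ = −tan(+37.7°) tan(+32.400°) = -0.4905, H₀ = 2.0834 rad.
Bracket: H₀ sin φ sin δ + cos φ cos δ sin H₀ = 2.0834×0.61153×0.53583 + 0.79122×0.84433×0.87145 = 0.682680 + 0.582173 = 1.264853.
Q̄ = (S₀/π) × [bracket] = (2870/π) × 1.264853 = 1155.5 W/m².
Ratio Q̄_A / Q̄_B = 1162.3 / 1155.5 = 1.006.

Q̄_A / Q̄_B ≈ 1.01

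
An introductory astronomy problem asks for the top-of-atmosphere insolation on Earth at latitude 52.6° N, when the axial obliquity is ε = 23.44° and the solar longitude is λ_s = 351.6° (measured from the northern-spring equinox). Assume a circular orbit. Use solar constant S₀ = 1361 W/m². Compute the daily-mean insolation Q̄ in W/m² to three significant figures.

Q̄ ≈ 232 W/m²

Solar declination: sin δ = sin ε · sin λ_s = sin 23.44° × sin 351.6° = -0.05811, so δ = -3.331°.
cos H₀ = −tan(+52.6°) tan(-3.331°) = 0.0761, H₀ = 1.4946 rad.
Bracket: H₀ sin φ sin δ + cos φ cos δ sin H₀ = 1.4946×0.79441×-0.05811 + 0.60738×0.99831×0.99710 = -0.068995 + 0.604595 = 0.535600.
Q̄ = (S₀/π) × [bracket] = (1361/π) × 0.535600 = 232.0 W/m².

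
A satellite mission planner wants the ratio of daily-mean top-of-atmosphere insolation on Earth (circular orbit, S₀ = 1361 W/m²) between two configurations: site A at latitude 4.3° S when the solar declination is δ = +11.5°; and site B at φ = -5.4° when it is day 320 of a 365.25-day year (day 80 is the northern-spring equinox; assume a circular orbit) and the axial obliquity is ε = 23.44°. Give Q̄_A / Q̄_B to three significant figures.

Q̄_A / Q̄_B ≈ 0.965

— Configuration A (φ=-4.3°):
cos H₀ = −tan(-4.3°) tan(+11.500°) = 0.0153, H₀ = 1.5555 rad.
Bracket: H₀ sin φ sin δ + cos φ cos δ sin H₀ = 1.5555×-0.07498×0.19937 + 0.99719×0.97992×0.99988 = -0.023253 + 0.977049 = 0.953796.
Q̄ = (S₀/π) × [bracket] = (1361/π) × 0.953796 = 413.20 W/m².
— Configuration B (φ=-5.4°):
Solar longitude: λ_s = 360° × (320 − 80)/365.25 = 236.550°.
sin δ = sin 23.44° × sin 236.550° = -0.33190, so δ = -19.384°.
cos H₀ = −tan(-5.4°) tan(-19.384°) = -0.0333, H₀ = 1.6041 rad.
Bracket: H₀ sin φ sin δ + cos φ cos δ sin H₀ = 1.6041×-0.09411×-0.33190 + 0.99556×0.94331×0.99945 = 0.050104 + 0.938605 = 0.988709.
Q̄ = (S₀/π) × [bracket] = (1361/π) × 0.988709 = 428.33 W/m².
Ratio Q̄_A / Q̄_B = 413.20 / 428.33 = 0.9647.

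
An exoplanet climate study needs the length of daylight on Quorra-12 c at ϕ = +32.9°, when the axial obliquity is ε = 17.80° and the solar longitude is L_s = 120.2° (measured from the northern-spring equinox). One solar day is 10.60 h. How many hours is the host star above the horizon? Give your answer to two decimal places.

Solar declination: sin δ = sin ε · sin L_s = sin 17.80° × sin 120.2° = 0.26420, so δ = +15.320°.
cos h₀ = −tan ϕ · tan δ = −tan(+32.9°) × tan(+15.320°) = -0.1772, so h₀ = 1.7490 rad = 100.21°.
Daylight = 2h₀/(2π) × 10.60 h = (1.7490/π) × 10.60 = 5.90 h.

5.90 h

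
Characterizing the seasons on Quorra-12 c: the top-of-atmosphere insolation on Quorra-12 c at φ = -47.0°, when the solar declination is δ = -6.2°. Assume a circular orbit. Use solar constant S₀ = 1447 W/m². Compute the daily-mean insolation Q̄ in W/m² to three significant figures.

cos H₀ = −tan(-47.0°) tan(-6.200°) = -0.1165, H₀ = 1.6876 rad.
Bracket: H₀ sin φ sin δ + cos φ cos δ sin H₀ = 1.6876×-0.73135×-0.10800 + 0.68200×0.99415×0.99319 = 0.133296 + 0.673393 = 0.806689.
Q̄ = (S₀/π) × [bracket] = (1447/π) × 0.806689 = 371.6 W/m².

Q̄ ≈ 372 W/m²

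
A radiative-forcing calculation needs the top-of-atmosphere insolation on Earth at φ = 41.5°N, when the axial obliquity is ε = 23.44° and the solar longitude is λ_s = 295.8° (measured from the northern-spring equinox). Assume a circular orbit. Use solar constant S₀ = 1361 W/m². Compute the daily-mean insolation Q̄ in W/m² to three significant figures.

Solar declination: sin δ = sin ε · sin λ_s = sin 23.44° × sin 295.8° = -0.35814, so δ = -20.986°.
cos H₀ = −tan(+41.5°) tan(-20.986°) = 0.3394, H₀ = 1.2246 rad.
Bracket: H₀ sin φ sin δ + cos φ cos δ sin H₀ = 1.2246×0.66262×-0.35814 + 0.74896×0.93367×0.94066 = -0.290611 + 0.657786 = 0.367175.
Q̄ = (S₀/π) × [bracket] = (1361/π) × 0.367175 = 159.1 W/m².

Q̄ ≈ 159 W/m²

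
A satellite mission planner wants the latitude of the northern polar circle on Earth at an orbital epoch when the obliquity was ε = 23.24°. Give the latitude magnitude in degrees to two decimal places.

The polar circle is the lowest latitude that experiences at least one full rotation of continuous daylight at the northern-summer solstice; it lies at |φ| = 90° − ε = 90° − 23.24° = 66.76°.

66.76°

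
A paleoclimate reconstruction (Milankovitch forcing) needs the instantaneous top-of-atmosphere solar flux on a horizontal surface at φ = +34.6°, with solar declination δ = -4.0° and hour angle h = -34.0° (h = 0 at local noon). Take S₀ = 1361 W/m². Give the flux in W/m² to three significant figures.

873 W/m²

cos θ_z = sin φ sin δ + cos φ cos δ cos h = -0.039611 + 0.680749 = 0.641138.
Flux = S₀ · cos θ_z = 1361 × 0.641138 = 872.6 W/m².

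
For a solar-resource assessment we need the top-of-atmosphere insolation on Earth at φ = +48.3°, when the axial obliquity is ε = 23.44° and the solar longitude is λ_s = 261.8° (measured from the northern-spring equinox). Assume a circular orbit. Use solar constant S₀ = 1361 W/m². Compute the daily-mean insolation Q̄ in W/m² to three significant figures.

Solar declination: sin δ = sin ε · sin λ_s = sin 23.44° × sin 261.8° = -0.39372, so δ = -23.186°.
cos H₀ = −tan(+48.3°) tan(-23.186°) = 0.4807, H₀ = 1.0693 rad.
Bracket: H₀ sin φ sin δ + cos φ cos δ sin H₀ = 1.0693×0.74664×-0.39372 + 0.66523×0.91923×0.87687 = -0.314339 + 0.536205 = 0.221866.
Q̄ = (S₀/π) × [bracket] = (1361/π) × 0.221866 = 96.12 W/m².

Q̄ ≈ 96.1 W/m²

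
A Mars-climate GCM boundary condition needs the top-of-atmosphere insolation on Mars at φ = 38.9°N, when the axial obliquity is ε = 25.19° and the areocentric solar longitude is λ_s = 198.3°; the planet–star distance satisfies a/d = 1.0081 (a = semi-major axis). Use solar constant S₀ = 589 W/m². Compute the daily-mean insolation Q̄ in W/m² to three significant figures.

Q̄ ≈ 123 W/m²

sin δ = sin 25.19° × sin 198.3° = -0.13364, so δ = -7.680°.
cos H₀ = −tan(+38.9°) tan(-7.680°) = 0.1088, H₀ = 1.4618 rad.
Bracket: H₀ sin φ sin δ + cos φ cos δ sin H₀ = 1.4618×0.62796×-0.13364 + 0.77824×0.99103×0.99406 = -0.122675 + 0.766678 = 0.644003.
Inverse-square distance factor (a/d)² = 1.0081² = 1.016266.
Q̄ = (S₀/π) × 1.016266 × [bracket] = (589/π) × 1.016266 × 0.644003 = 122.7 W/m².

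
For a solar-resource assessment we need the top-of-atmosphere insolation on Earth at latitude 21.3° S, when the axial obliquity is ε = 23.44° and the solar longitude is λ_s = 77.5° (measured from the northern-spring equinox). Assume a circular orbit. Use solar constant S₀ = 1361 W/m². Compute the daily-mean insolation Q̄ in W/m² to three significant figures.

Solar declination: sin δ = sin ε · sin λ_s = sin 23.44° × sin 77.5° = 0.38836, so δ = +22.852°.
cos H₀ = −tan(-21.3°) tan(+22.852°) = 0.1643, H₀ = 1.4057 rad.
Bracket: H₀ sin φ sin δ + cos φ cos δ sin H₀ = 1.4057×-0.36325×0.38836 + 0.93169×0.92151×0.98641 = -0.198305 + 0.846894 = 0.648589.
Q̄ = (S₀/π) × [bracket] = (1361/π) × 0.648589 = 281.0 W/m².

Q̄ ≈ 281 W/m²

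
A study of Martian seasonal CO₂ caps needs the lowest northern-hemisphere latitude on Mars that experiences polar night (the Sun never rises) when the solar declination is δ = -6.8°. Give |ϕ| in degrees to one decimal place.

Polar night requires cos h₀ = −tan ϕ tan δ ≥ 1, i.e. tan ϕ tan δ ≤ −1.
The boundary is |tan ϕ| · |tan δ| = 1, so |ϕ| = 90° − |δ| = 90° − 6.8° = 83.2° in the northern hemisphere.

|ϕ| = 83.2°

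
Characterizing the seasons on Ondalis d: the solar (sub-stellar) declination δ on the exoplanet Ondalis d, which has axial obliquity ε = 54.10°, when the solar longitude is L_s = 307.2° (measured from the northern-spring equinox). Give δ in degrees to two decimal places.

δ = -40.18°

sin δ = sin ε · sin L_s = sin 54.10° × sin 307.2° = -0.645222.
δ = arcsin(-0.645222) = -40.18°.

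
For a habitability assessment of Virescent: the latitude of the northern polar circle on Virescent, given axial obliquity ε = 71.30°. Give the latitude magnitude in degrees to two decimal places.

18.70°

The polar circle is the lowest latitude that experiences at least one full rotation of continuous daylight at the northern-summer solstice; it lies at |ϕ| = 90° − ε = 90° − 71.30° = 18.70°.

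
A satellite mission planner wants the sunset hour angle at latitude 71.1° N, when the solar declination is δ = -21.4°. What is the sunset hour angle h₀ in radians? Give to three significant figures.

h₀ = 0.00 rad

cos h₀ = −tan ϕ · tan δ = 1.1446 ≥ 1, so the Sun never rises (polar night) and h₀ = 0.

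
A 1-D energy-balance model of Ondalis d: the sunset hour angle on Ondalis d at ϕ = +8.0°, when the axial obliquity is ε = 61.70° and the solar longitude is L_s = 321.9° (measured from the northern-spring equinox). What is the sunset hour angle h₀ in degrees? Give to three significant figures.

h₀ = 84.8°

Solar declination: sin δ = sin ε · sin L_s = sin 61.70° × sin 321.9° = -0.54329, so δ = -32.908°.
cos h₀ = −tan ϕ · tan δ = −tan(+8.0°) × tan(-32.908°) = 0.0909, so h₀ = 1.4797 rad = 84.78°.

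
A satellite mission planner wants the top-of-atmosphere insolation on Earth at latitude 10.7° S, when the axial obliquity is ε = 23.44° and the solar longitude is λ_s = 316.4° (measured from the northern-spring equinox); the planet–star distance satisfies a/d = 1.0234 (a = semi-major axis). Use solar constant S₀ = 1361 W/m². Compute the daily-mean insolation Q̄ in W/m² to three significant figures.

Solar declination: sin δ = sin ε · sin λ_s = sin 23.44° × sin 316.4° = -0.27432, so δ = -15.922°.
cos H₀ = −tan(-10.7°) tan(-15.922°) = -0.0539, H₀ = 1.6247 rad.
Bracket: H₀ sin φ sin δ + cos φ cos δ sin H₀ = 1.6247×-0.18567×-0.27432 + 0.98261×0.96164×0.99855 = 0.082751 + 0.943547 = 1.026298.
Inverse-square distance factor (a/d)² = 1.0234² = 1.047348.
Q̄ = (S₀/π) × 1.047348 × [bracket] = (1361/π) × 1.047348 × 1.026298 = 465.7 W/m².

Q̄ ≈ 466 W/m²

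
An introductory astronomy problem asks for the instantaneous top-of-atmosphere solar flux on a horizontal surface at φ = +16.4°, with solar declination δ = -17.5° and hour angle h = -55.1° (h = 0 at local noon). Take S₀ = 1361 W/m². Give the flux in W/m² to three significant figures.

597 W/m²

cos θ_z = sin φ sin δ + cos φ cos δ cos h = -0.084902 + 0.523464 = 0.438562.
Flux = S₀ · cos θ_z = 1361 × 0.438562 = 596.9 W/m².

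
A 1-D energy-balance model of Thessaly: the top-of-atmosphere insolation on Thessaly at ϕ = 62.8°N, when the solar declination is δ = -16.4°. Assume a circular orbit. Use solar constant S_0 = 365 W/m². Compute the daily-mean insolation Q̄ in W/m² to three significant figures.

Q̄ ≈ 13.7 W/m²

cos h₀ = −tan(+62.8°) tan(-16.400°) = 0.5727, h₀ = 0.9610 rad.
Bracket: h₀ sin ϕ sin δ + cos ϕ cos δ sin h₀ = 0.9610×0.88942×-0.28234 + 0.45710×0.95931×0.81978 = -0.241325 + 0.359474 = 0.118149.
Q̄ = (S_0/π) × [bracket] = (365/π) × 0.118149 = 13.73 W/m².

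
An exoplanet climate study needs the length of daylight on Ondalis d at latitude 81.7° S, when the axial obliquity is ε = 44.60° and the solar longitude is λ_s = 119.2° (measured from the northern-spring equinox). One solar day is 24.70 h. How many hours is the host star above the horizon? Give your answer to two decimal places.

0.00 h

Solar declination: sin δ = sin ε · sin λ_s = sin 44.60° × sin 119.2° = 0.61292, so δ = +37.801°.
cos H₀ = −tan φ · tan δ = 5.3173 ≥ 1, so the host star never rises (polar night) and H₀ = 0.
Daylight = 2H₀/(2π) × 24.70 h = (0.0000/π) × 24.70 = 0.00 h.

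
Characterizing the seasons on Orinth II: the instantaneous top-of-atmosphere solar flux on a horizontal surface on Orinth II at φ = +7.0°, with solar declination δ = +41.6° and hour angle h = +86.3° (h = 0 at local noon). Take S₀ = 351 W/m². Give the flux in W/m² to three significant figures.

45.2 W/m²

cos θ_z = sin φ sin δ + cos φ cos δ cos h = 0.080912 + 0.047897 = 0.128809.
Flux = S₀ · cos θ_z = 351 × 0.128809 = 45.21 W/m².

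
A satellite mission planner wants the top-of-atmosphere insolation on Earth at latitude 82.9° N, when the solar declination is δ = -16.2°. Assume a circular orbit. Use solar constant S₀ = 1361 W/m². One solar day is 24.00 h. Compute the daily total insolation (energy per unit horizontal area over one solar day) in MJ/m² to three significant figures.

0.00 MJ/m²

cos H₀ = −tan(+82.9°) tan(-16.200°) = 2.3325 ≥ 1 ⇒ polar night, H₀ = 0 and Q̄ = 0.
Daily total = Q̄ × 24.00 h × 3600 s/h = 0.00 MJ/m².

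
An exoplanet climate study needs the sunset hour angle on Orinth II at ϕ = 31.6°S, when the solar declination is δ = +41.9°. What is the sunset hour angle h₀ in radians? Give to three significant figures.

cos h₀ = −tan ϕ · tan δ = −tan(-31.6°) × tan(+41.900°) = 0.5520, so h₀ = 0.9860 rad = 56.50°.

h₀ = 0.986 rad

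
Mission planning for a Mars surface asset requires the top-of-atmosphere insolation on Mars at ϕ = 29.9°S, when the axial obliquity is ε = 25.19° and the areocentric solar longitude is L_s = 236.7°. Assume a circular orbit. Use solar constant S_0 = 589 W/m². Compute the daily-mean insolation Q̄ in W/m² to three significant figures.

sin δ = sin 25.19° × sin 236.7° = -0.35574, so δ = -20.839°.
cos h₀ = −tan(-29.9°) tan(-20.839°) = -0.2189, h₀ = 1.7915 rad.
Bracket: h₀ sin ϕ sin δ + cos ϕ cos δ sin h₀ = 1.7915×-0.49849×-0.35574 + 0.86690×0.93459×0.97575 = 0.317692 + 0.790549 = 1.108241.
Q̄ = (S_0/π) × [bracket] = (589/π) × 1.108241 = 207.8 W/m².

Q̄ ≈ 208 W/m²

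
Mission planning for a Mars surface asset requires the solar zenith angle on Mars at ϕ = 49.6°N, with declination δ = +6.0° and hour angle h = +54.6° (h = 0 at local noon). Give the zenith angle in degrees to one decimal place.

θ_z = 63.1°

cos θ_z = sin ϕ sin δ + cos ϕ cos δ cos h = 0.079602 + 0.373387 = 0.452989.
θ_z = arccos(0.452989) = 63.1°.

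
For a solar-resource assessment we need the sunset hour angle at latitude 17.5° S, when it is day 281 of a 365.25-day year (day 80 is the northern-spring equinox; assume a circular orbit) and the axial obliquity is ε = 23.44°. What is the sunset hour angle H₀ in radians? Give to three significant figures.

Solar longitude: λ_s = 360° × (281 − 80)/365.25 = 198.111°.
sin δ = sin 23.44° × sin 198.111° = -0.12366, so δ = -7.103°.
cos H₀ = −tan φ · tan δ = −tan(-17.5°) × tan(-7.103°) = -0.0393, so H₀ = 1.6101 rad = 92.25°.

H₀ = 1.61 rad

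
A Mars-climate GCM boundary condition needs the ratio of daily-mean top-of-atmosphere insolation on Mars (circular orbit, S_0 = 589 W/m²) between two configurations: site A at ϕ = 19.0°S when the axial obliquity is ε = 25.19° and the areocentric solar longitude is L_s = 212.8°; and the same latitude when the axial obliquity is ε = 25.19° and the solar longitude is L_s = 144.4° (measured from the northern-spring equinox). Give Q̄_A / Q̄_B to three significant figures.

— Configuration A (ϕ=-19.0°):
sin δ = sin 25.19° × sin 212.8° = -0.23056, so δ = -13.330°.
cos h₀ = −tan(-19.0°) tan(-13.330°) = -0.0816, h₀ = 1.6525 rad.
Bracket: h₀ sin ϕ sin δ + cos ϕ cos δ sin h₀ = 1.6525×-0.32557×-0.23056 + 0.94552×0.97306×0.99667 = 0.124042 + 0.916984 = 1.041026.
Q̄ = (S_0/π) × [bracket] = (589/π) × 1.041026 = 195.18 W/m².
— Configuration B (ϕ=-19.0°):
Solar declination: sin δ = sin ε · sin L_s = sin 25.19° × sin 144.4° = 0.24776, so δ = +14.345°.
cos h₀ = −tan(-19.0°) tan(+14.345°) = 0.0881, h₀ = 1.4826 rad.
Bracket: h₀ sin ϕ sin δ + cos ϕ cos δ sin h₀ = 1.4826×-0.32557×0.24776 + 0.94552×0.96882×0.99612 = -0.119591 + 0.912484 = 0.792893.
Q̄ = (S_0/π) × [bracket] = (589/π) × 0.792893 = 148.66 W/m².
Ratio Q̄_A / Q̄_B = 195.18 / 148.66 = 1.313.

Q̄_A / Q̄_B ≈ 1.31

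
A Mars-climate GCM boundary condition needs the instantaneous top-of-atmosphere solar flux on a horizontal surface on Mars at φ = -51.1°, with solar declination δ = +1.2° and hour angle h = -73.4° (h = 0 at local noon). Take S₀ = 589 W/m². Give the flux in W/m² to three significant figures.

96.0 W/m²

cos θ_z = sin φ sin δ + cos φ cos δ cos h = -0.016298 + 0.179362 = 0.163064.
Flux = S₀ · cos θ_z = 589 × 0.163064 = 96.04 W/m².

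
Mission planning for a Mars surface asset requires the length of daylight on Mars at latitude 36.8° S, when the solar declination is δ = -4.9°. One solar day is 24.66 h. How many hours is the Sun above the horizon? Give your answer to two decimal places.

cos h₀ = −tan ϕ · tan δ = −tan(-36.8°) × tan(-4.900°) = -0.0641, so h₀ = 1.6350 rad = 93.68°.
Daylight = 2h₀/(2π) × 24.66 h = (1.6350/π) × 24.66 = 12.83 h.

12.83 h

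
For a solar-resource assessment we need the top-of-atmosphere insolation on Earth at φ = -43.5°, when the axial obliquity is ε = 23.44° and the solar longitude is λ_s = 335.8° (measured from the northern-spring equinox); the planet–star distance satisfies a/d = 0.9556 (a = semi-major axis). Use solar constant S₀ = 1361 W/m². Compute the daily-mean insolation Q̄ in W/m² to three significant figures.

Q̄ ≈ 356 W/m²

Solar declination: sin δ = sin ε · sin λ_s = sin 23.44° × sin 335.8° = -0.16306, so δ = -9.385°.
cos H₀ = −tan(-43.5°) tan(-9.385°) = -0.1568, H₀ = 1.7283 rad.
Bracket: H₀ sin φ sin δ + cos φ cos δ sin H₀ = 1.7283×-0.68835×-0.16306 + 0.72537×0.98662×0.98762 = 0.193988 + 0.706805 = 0.900793.
Inverse-square distance factor (a/d)² = 0.9556² = 0.913171.
Q̄ = (S₀/π) × 0.913171 × [bracket] = (1361/π) × 0.913171 × 0.900793 = 356.4 W/m².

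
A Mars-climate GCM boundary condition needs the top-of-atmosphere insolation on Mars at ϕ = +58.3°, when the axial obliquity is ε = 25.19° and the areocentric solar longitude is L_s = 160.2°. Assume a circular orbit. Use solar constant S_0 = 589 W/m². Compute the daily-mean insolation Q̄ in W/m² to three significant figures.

sin δ = sin 25.19° × sin 160.2° = 0.14417, so δ = +8.289°.
cos h₀ = −tan(+58.3°) tan(+8.289°) = -0.2359, h₀ = 1.8089 rad.
Bracket: h₀ sin ϕ sin δ + cos ϕ cos δ sin h₀ = 1.8089×0.85081×0.14417 + 0.52547×0.98955×0.97178 = 0.221882 + 0.505305 = 0.727187.
Q̄ = (S_0/π) × [bracket] = (589/π) × 0.727187 = 136.3 W/m².

Q̄ ≈ 136 W/m²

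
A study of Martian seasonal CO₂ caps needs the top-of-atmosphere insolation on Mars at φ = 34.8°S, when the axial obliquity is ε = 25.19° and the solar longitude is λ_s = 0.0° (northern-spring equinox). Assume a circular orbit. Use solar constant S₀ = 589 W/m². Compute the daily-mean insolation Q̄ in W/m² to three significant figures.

Q̄ ≈ 154 W/m²

Solar declination: sin δ = sin ε · sin λ_s = sin 25.19° × sin 0.0° = 0.00000, so δ = +0.000°.
cos H₀ = −tan(-34.8°) tan(+0.000°) = 0.0000, H₀ = 1.5708 rad.
Bracket: H₀ sin φ sin δ + cos φ cos δ sin H₀ = 1.5708×-0.57071×0.00000 + 0.82115×1.00000×1.00000 = -0.000000 + 0.821150 = 0.821150.
Q̄ = (S₀/π) × [bracket] = (589/π) × 0.821150 = 154.0 W/m².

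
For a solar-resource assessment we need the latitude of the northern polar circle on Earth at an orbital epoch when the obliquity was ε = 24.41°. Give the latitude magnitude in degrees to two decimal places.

65.59°

The polar circle is the lowest latitude that experiences at least one full rotation of continuous daylight at the northern-summer solstice; it lies at |φ| = 90° − ε = 90° − 24.41° = 65.59°.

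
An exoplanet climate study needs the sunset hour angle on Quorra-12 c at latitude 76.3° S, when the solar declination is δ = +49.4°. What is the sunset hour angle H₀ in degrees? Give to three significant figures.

H₀ = 0.00°

cos H₀ = −tan φ · tan δ = 4.7861 ≥ 1, so the host star never rises (polar night) and H₀ = 0.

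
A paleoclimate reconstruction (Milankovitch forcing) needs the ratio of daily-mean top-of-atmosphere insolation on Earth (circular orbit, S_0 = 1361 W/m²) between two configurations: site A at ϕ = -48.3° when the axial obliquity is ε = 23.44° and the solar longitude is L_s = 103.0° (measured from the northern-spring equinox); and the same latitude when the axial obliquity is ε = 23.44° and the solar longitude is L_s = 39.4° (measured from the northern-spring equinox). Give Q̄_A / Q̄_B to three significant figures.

— Configuration A (ϕ=-48.3°):
Solar declination: sin δ = sin ε · sin L_s = sin 23.44° × sin 103.0° = 0.38759, so δ = +22.805°.
cos h₀ = −tan(-48.3°) tan(+22.805°) = 0.4719, h₀ = 1.0793 rad.
Bracket: h₀ sin ϕ sin δ + cos ϕ cos δ sin h₀ = 1.0793×-0.74664×0.38759 + 0.66523×0.92183×0.88164 = -0.312339 + 0.540647 = 0.228308.
Q̄ = (S_0/π) × [bracket] = (1361/π) × 0.228308 = 98.908 W/m².
— Configuration B (ϕ=-48.3°):
Solar declination: sin δ = sin ε · sin L_s = sin 23.44° × sin 39.4° = 0.25249, so δ = +14.625°.
cos h₀ = −tan(-48.3°) tan(+14.625°) = 0.2929, h₀ = 1.2736 rad.
Bracket: h₀ sin ϕ sin δ + cos ϕ cos δ sin h₀ = 1.2736×-0.74664×0.25249 + 0.66523×0.96760×0.95615 = -0.240098 + 0.615451 = 0.375353.
Q̄ = (S_0/π) × [bracket] = (1361/π) × 0.375353 = 162.61 W/m².
Ratio Q̄_A / Q̄_B = 98.908 / 162.61 = 0.6083.

Q̄_A / Q̄_B ≈ 0.608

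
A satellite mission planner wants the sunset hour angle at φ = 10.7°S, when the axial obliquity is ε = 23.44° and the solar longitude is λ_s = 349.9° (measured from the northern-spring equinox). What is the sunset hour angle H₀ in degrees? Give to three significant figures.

H₀ = 90.8°

Solar declination: sin δ = sin ε · sin λ_s = sin 23.44° × sin 349.9° = -0.06976, so δ = -4.000°.
cos H₀ = −tan φ · tan δ = −tan(-10.7°) × tan(-4.000°) = -0.0132, so H₀ = 1.5840 rad = 90.76°.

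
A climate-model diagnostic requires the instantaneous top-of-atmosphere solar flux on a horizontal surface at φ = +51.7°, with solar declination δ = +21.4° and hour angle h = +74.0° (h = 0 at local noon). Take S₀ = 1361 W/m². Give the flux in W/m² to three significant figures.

606 W/m²

cos θ_z = sin φ sin δ + cos φ cos δ cos h = 0.286347 + 0.159056 = 0.445403.
Flux = S₀ · cos θ_z = 1361 × 0.445403 = 606.2 W/m².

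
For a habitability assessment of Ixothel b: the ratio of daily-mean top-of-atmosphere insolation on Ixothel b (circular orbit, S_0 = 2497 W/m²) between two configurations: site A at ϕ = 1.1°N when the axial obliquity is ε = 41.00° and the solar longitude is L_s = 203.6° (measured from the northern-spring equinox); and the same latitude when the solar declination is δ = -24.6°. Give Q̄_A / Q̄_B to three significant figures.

Q̄_A / Q̄_B ≈ 1.07

— Configuration A (ϕ=+1.1°):
Solar declination: sin δ = sin ε · sin L_s = sin 41.00° × sin 203.6° = -0.26265, so δ = -15.228°.
cos h₀ = −tan(+1.1°) tan(-15.228°) = 0.0052, h₀ = 1.5656 rad.
Bracket: h₀ sin ϕ sin δ + cos ϕ cos δ sin h₀ = 1.5656×0.01920×-0.26265 + 0.99982×0.96489×0.99999 = -0.007895 + 0.964707 = 0.956812.
Q̄ = (S_0/π) × [bracket] = (2497/π) × 0.956812 = 760.49 W/m².
— Configuration B (ϕ=+1.1°):
cos h₀ = −tan(+1.1°) tan(-24.600°) = 0.0088, h₀ = 1.5620 rad.
Bracket: h₀ sin ϕ sin δ + cos ϕ cos δ sin h₀ = 1.5620×0.01920×-0.41628 + 0.99982×0.90924×0.99996 = -0.012484 + 0.909040 = 0.896556.
Q̄ = (S_0/π) × [bracket] = (2497/π) × 0.896556 = 712.60 W/m².
Ratio Q̄_A / Q̄_B = 760.49 / 712.60 = 1.067.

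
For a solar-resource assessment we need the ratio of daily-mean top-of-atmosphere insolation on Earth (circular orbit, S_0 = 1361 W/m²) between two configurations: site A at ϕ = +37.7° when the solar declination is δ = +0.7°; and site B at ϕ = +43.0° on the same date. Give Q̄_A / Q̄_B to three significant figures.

Q̄_A / Q̄_B ≈ 1.08

— Configuration A (ϕ=+37.7°):
cos h₀ = −tan(+37.7°) tan(+0.700°) = -0.0094, h₀ = 1.5802 rad.
Bracket: h₀ sin ϕ sin δ + cos ϕ cos δ sin h₀ = 1.5802×0.61153×0.01222 + 0.79122×0.99993×0.99996 = 0.011809 + 0.791133 = 0.802942.
Q̄ = (S_0/π) × [bracket] = (1361/π) × 0.802942 = 347.85 W/m².
— Configuration B (ϕ=+43.0°):
cos h₀ = −tan(+43.0°) tan(+0.700°) = -0.0114, h₀ = 1.5822 rad.
Bracket: h₀ sin ϕ sin δ + cos ϕ cos δ sin h₀ = 1.5822×0.68200×0.01222 + 0.73135×0.99993×0.99994 = 0.013186 + 0.731255 = 0.744441.
Q̄ = (S_0/π) × [bracket] = (1361/π) × 0.744441 = 322.51 W/m².
Ratio Q̄_A / Q̄_B = 347.85 / 322.51 = 1.079.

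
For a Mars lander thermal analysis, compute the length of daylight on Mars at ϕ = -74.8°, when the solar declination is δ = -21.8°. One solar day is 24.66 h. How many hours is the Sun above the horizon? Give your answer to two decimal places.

24.66 h

Sunrise equation: cos h₀ = −tan ϕ · tan δ = -1.4721 ≤ −1, so the Sun never sets (polar day) and h₀ = π.
Daylight = 2h₀/(2π) × 24.66 h = (3.1416/π) × 24.66 = 24.66 h.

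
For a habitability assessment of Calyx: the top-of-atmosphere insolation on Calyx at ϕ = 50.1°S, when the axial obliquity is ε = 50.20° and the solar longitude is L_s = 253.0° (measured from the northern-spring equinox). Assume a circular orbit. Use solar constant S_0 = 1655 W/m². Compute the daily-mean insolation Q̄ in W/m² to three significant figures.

Solar declination: sin δ = sin ε · sin L_s = sin 50.20° × sin 253.0° = -0.73471, so δ = -47.283°.
cos h₀ = −tan(-50.1°) tan(-47.283°) = -1.2953 ≤ −1 ⇒ polar day, h₀ = π.
Bracket: h₀ sin ϕ sin δ + cos ϕ cos δ sin h₀ = 3.1416×-0.76717×-0.73471 + 0.64145×0.67838×0.00000 = 1.770755 + 0.000000 = 1.770755.
Q̄ = (S_0/π) × [bracket] = (1655/π) × 1.770755 = 932.8 W/m².

Q̄ ≈ 933 W/m²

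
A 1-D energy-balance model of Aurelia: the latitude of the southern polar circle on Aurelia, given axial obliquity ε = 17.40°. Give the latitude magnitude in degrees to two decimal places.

The polar circle is the lowest latitude that experiences at least one full rotation of continuous darkness at the northern-summer solstice; it lies at |φ| = 90° − ε = 90° − 17.40° = 72.60°.

72.60°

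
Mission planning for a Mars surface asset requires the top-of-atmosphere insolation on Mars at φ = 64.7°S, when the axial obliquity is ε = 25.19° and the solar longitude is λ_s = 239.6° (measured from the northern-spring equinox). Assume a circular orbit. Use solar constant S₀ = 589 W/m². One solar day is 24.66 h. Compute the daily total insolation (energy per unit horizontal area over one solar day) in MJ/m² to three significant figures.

Solar declination: sin δ = sin ε · sin λ_s = sin 25.19° × sin 239.6° = -0.36710, so δ = -21.537°.
cos H₀ = −tan(-64.7°) tan(-21.537°) = -0.8349, H₀ = 2.5588 rad.
Bracket: H₀ sin φ sin δ + cos φ cos δ sin H₀ = 2.5588×-0.90408×-0.36710 + 0.42736×0.93018×0.55039 = 0.849234 + 0.218792 = 1.068026.
Q̄ = (S₀/π) × [bracket] = (589/π) × 1.068026 = 200.24 W/m².
Daily total = Q̄ × 24.66 h × 3600 s/h = 200.24 × 24.66 × 3600 / 10⁶ = 17.78 MJ/m².

17.8 MJ/m²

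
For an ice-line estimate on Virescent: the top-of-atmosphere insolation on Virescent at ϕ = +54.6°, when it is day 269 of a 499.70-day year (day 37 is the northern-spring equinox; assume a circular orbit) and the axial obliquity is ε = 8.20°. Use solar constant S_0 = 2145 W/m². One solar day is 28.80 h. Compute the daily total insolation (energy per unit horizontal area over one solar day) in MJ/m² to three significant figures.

43.9 MJ/m²

Solar longitude: L_s = 360° × (269 − 37)/499.70 = 167.140°.
sin δ = sin 8.20° × sin 167.140° = 0.03174, so δ = +1.819°.
cos h₀ = −tan(+54.6°) tan(+1.819°) = -0.0447, h₀ = 1.6155 rad.
Bracket: h₀ sin ϕ sin δ + cos ϕ cos δ sin h₀ = 1.6155×0.81513×0.03174 + 0.57928×0.99950×0.99900 = 0.041797 + 0.578411 = 0.620208.
Q̄ = (S_0/π) × [bracket] = (2145/π) × 0.620208 = 423.46 W/m².
Daily total = Q̄ × 28.80 h × 3600 s/h = 423.46 × 28.80 × 3600 / 10⁶ = 43.90 MJ/m².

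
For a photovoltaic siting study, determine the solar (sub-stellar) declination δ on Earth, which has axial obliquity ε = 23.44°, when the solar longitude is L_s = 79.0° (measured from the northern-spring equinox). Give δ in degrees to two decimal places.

sin δ = sin ε · sin L_s = sin 23.44° × sin 79.0° = 0.390480.
δ = arcsin(0.390480) = +22.98°.

δ = +22.98°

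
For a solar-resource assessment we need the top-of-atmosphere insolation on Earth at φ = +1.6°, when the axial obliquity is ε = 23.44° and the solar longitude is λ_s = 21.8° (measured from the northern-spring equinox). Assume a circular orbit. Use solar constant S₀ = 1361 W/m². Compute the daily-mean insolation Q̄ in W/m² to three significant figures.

Q̄ ≈ 431 W/m²

Solar declination: sin δ = sin ε · sin λ_s = sin 23.44° × sin 21.8° = 0.14773, so δ = +8.495°.
cos H₀ = −tan(+1.6°) tan(+8.495°) = -0.0042, H₀ = 1.5750 rad.
Bracket: H₀ sin φ sin δ + cos φ cos δ sin H₀ = 1.5750×0.02792×0.14773 + 0.99961×0.98903×0.99999 = 0.006496 + 0.988634 = 0.995130.
Q̄ = (S₀/π) × [bracket] = (1361/π) × 0.995130 = 431.1 W/m².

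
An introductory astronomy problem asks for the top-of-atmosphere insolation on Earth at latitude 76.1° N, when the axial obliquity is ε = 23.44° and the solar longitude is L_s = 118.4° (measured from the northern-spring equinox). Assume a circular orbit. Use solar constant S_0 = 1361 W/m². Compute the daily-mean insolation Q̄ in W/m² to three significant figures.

Solar declination: sin δ = sin ε · sin L_s = sin 23.44° × sin 118.4° = 0.34991, so δ = +20.482°.
cos h₀ = −tan(+76.1°) tan(+20.482°) = -1.5094 ≤ −1 ⇒ polar day, h₀ = π.
Bracket: h₀ sin ϕ sin δ + cos ϕ cos δ sin h₀ = 3.1416×0.97072×0.34991 + 0.24023×0.93678×0.00000 = 1.067090 + 0.000000 = 1.067090.
Q̄ = (S_0/π) × [bracket] = (1361/π) × 1.067090 = 462.3 W/m².

Q̄ ≈ 462 W/m²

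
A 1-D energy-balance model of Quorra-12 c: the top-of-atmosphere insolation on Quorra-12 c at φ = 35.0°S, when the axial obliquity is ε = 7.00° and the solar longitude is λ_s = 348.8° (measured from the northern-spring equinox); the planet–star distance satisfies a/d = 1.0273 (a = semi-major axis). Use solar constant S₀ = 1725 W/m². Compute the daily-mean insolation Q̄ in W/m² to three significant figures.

Q̄ ≈ 487 W/m²

Solar declination: sin δ = sin ε · sin λ_s = sin 7.00° × sin 348.8° = -0.02367, so δ = -1.356°.
cos H₀ = −tan(-35.0°) tan(-1.356°) = -0.0166, H₀ = 1.5874 rad.
Bracket: H₀ sin φ sin δ + cos φ cos δ sin H₀ = 1.5874×-0.57358×-0.02367 + 0.81915×0.99972×0.99986 = 0.021552 + 0.818806 = 0.840358.
Inverse-square distance factor (a/d)² = 1.0273² = 1.055345.
Q̄ = (S₀/π) × 1.055345 × [bracket] = (1725/π) × 1.055345 × 0.840358 = 487.0 W/m².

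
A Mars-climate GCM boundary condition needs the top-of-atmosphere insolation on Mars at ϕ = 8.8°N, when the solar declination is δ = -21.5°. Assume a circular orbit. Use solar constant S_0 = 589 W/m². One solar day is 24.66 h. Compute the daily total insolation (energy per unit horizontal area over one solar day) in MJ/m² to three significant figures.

13.9 MJ/m²

cos h₀ = −tan(+8.8°) tan(-21.500°) = 0.0610, h₀ = 1.5098 rad.
Bracket: h₀ sin ϕ sin δ + cos ϕ cos δ sin h₀ = 1.5098×0.15299×-0.36650 + 0.98823×0.93042×0.99814 = -0.084656 + 0.917759 = 0.833103.
Q̄ = (S_0/π) × [bracket] = (589/π) × 0.833103 = 156.19 W/m².
Daily total = Q̄ × 24.66 h × 3600 s/h = 156.19 × 24.66 × 3600 / 10⁶ = 13.87 MJ/m².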